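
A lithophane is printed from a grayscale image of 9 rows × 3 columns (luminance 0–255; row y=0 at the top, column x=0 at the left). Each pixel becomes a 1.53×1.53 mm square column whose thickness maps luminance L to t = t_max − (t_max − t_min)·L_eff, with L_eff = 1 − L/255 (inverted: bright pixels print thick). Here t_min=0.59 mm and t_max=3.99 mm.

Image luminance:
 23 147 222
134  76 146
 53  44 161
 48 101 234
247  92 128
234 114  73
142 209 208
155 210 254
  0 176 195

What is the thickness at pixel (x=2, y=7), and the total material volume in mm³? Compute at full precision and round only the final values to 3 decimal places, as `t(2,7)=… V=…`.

span = t_max - t_min = 3.99 - 0.59 = 3.400
L(2,7) = 254, L_eff = 1 - 254/255 = 0.003922 (inverted)
t(2,7) = 3.99 - 3.400·0.003922 = 3.977
Σt over all 9·3 pixels = 20083/300 ≈ 66.9433333
V = pitch²·Σt = 1.53²·20083/300 = 156.708

t(2,7)=3.977 V=156.708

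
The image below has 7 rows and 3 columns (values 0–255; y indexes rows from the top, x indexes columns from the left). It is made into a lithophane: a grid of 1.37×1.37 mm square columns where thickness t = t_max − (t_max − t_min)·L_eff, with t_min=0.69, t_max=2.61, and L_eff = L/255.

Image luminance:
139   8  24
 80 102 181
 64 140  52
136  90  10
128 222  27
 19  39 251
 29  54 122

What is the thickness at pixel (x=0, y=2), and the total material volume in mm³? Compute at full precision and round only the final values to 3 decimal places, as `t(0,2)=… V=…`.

t(0,2)=2.128 V=75.782

span = t_max - t_min = 2.61 - 0.69 = 1.920
L(0,2) = 64, L_eff = 64/255 = 0.250980
t(0,2) = 2.61 - 1.920·0.250980 = 2.128
Σt over all 7·3 pixels = 343197/8500 ≈ 40.3761176
V = pitch²·Σt = 1.37²·343197/8500 = 75.782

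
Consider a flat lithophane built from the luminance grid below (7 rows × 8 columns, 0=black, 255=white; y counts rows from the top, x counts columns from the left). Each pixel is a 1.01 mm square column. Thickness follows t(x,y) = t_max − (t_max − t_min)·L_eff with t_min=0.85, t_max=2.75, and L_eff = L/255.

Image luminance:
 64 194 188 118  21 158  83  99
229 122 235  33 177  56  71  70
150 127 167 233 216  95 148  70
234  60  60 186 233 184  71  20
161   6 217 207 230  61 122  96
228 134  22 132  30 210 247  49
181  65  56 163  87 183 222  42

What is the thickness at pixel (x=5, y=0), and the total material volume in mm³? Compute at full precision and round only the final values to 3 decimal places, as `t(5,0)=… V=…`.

t(5,0)=1.573 V=101.435

span = t_max - t_min = 2.75 - 0.85 = 1.900
L(5,0) = 158, L_eff = 158/255 = 0.619608
t(5,0) = 2.75 - 1.900·0.619608 = 1.573
Σt over all 7·8 pixels = 84521/850 ≈ 99.4364706
V = pitch²·Σt = 1.01²·84521/850 = 101.435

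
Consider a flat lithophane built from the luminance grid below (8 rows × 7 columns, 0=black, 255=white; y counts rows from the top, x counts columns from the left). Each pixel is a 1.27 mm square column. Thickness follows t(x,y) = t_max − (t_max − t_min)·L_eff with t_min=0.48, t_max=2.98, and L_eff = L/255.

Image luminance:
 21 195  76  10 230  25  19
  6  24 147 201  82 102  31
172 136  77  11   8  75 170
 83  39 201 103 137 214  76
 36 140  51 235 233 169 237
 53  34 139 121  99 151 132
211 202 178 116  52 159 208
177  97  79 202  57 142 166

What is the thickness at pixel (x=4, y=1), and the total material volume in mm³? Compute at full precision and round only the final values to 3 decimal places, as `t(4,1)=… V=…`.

span = t_max - t_min = 2.98 - 0.48 = 2.500
L(4,1) = 82, L_eff = 82/255 = 0.321569
t(4,1) = 2.98 - 2.500·0.321569 = 2.176
Σt over all 8·7 pixels = 261869/2550 ≈ 102.6937255
V = pitch²·Σt = 1.27²·261869/2550 = 165.635

t(4,1)=2.176 V=165.635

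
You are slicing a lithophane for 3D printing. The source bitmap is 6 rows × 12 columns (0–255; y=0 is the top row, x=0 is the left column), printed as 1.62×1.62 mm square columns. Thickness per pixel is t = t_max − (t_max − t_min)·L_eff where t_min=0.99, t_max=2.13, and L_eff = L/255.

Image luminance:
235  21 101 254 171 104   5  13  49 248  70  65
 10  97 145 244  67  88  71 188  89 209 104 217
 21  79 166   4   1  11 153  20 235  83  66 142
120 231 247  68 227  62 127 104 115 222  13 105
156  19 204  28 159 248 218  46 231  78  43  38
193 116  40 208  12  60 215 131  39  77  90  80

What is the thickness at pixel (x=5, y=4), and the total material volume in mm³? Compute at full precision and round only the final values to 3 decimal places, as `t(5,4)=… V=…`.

span = t_max - t_min = 2.13 - 0.99 = 1.140
L(5,4) = 248, L_eff = 248/255 = 0.972549
t(5,4) = 2.13 - 1.140·0.972549 = 1.021
Σt over all 6·12 pixels = 247838/2125 ≈ 116.6296471
V = pitch²·Σt = 1.62²·247838/2125 = 306.083

t(5,4)=1.021 V=306.083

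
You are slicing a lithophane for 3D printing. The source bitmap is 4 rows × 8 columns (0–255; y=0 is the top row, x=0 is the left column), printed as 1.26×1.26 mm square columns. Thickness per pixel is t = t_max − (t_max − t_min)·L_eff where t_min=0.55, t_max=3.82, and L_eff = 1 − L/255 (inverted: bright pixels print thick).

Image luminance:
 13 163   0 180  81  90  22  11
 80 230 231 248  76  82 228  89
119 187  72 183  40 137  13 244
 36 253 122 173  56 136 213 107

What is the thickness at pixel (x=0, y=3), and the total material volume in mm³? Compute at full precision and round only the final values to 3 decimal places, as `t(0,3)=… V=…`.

t(0,3)=1.012 V=107.646

span = t_max - t_min = 3.82 - 0.55 = 3.270
L(0,3) = 36, L_eff = 1 - 36/255 = 0.858824 (inverted)
t(0,3) = 3.82 - 3.270·0.858824 = 1.012
Σt over all 4·8 pixels = 115267/1700 ≈ 67.8041176
V = pitch²·Σt = 1.26²·115267/1700 = 107.646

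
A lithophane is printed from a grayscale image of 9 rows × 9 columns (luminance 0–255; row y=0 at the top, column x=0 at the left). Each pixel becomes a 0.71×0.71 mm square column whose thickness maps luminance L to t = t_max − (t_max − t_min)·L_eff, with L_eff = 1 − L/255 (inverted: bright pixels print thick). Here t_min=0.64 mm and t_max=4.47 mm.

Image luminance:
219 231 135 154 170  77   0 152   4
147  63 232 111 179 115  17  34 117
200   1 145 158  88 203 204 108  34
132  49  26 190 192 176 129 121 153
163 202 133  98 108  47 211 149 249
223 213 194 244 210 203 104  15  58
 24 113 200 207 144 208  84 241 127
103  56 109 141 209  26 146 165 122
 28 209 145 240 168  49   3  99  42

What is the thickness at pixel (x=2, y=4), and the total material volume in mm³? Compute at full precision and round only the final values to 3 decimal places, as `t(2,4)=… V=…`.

span = t_max - t_min = 4.47 - 0.64 = 3.830
L(2,4) = 133, L_eff = 1 - 133/255 = 0.478431 (inverted)
t(2,4) = 4.47 - 3.830·0.478431 = 2.638
Σt over all 9·9 pixels = 903209/4250 ≈ 212.5197647
V = pitch²·Σt = 0.71²·903209/4250 = 107.131

t(2,4)=2.638 V=107.131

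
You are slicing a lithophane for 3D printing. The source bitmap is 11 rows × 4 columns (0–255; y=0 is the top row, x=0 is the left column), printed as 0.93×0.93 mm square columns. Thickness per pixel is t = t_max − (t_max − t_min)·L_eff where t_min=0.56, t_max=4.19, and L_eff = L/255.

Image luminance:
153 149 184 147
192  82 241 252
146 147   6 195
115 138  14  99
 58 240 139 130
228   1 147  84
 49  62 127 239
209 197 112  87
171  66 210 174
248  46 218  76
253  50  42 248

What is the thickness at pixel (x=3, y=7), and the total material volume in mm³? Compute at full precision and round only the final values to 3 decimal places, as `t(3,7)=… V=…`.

t(3,7)=2.952 V=83.475

span = t_max - t_min = 4.19 - 0.56 = 3.630
L(3,7) = 87, L_eff = 87/255 = 0.341176
t(3,7) = 4.19 - 3.630·0.341176 = 2.952
Σt over all 11·4 pixels = 96.514
V = pitch²·Σt = 0.93²·96.514 = 83.475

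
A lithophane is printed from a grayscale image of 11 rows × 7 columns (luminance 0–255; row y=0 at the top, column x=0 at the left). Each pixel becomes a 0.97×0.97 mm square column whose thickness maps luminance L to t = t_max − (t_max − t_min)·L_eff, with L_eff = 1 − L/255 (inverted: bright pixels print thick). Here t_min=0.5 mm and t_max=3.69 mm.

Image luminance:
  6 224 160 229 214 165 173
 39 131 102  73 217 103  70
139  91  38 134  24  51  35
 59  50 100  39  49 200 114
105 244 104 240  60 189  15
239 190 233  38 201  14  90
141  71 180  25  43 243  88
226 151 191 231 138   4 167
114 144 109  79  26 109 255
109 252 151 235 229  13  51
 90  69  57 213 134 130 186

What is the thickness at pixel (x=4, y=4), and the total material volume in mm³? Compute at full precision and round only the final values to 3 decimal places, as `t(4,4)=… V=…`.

t(4,4)=1.251 V=149.751

span = t_max - t_min = 3.69 - 0.5 = 3.190
L(4,4) = 60, L_eff = 1 - 60/255 = 0.764706 (inverted)
t(4,4) = 3.69 - 3.190·0.764706 = 1.251
Σt over all 11·7 pixels = 270567/1700 ≈ 159.1570588
V = pitch²·Σt = 0.97²·270567/1700 = 149.751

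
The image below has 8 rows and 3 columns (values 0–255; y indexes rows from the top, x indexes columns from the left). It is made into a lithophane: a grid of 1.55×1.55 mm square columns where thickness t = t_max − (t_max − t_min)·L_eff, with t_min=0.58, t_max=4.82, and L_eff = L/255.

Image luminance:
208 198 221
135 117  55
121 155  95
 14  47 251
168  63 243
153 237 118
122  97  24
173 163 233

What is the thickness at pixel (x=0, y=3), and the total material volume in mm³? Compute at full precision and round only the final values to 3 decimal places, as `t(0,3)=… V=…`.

t(0,3)=4.587 V=141.660

span = t_max - t_min = 4.82 - 0.58 = 4.240
L(0,3) = 14, L_eff = 14/255 = 0.054902
t(0,3) = 4.82 - 4.240·0.054902 = 4.587
Σt over all 8·3 pixels = 125298/2125 ≈ 58.9637647
V = pitch²·Σt = 1.55²·125298/2125 = 141.660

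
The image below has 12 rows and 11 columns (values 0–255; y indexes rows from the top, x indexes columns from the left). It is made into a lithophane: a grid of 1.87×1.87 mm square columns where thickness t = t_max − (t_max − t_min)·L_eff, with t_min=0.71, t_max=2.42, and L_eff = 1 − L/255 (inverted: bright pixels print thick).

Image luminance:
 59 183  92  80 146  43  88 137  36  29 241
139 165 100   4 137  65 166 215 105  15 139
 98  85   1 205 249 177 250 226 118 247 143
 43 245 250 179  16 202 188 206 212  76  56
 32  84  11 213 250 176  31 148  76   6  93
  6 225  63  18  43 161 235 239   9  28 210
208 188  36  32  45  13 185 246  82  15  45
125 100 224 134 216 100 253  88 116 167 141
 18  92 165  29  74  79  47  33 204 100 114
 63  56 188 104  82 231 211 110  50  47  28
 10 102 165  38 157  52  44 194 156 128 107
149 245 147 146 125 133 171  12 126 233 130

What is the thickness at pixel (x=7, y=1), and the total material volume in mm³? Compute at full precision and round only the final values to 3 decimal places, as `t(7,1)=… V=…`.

t(7,1)=2.152 V=699.807

span = t_max - t_min = 2.42 - 0.71 = 1.710
L(7,1) = 215, L_eff = 1 - 215/255 = 0.156863 (inverted)
t(7,1) = 2.42 - 1.710·0.156863 = 2.152
Σt over all 12·11 pixels = 1701039/8500 ≈ 200.1222353
V = pitch²·Σt = 1.87²·1701039/8500 = 699.807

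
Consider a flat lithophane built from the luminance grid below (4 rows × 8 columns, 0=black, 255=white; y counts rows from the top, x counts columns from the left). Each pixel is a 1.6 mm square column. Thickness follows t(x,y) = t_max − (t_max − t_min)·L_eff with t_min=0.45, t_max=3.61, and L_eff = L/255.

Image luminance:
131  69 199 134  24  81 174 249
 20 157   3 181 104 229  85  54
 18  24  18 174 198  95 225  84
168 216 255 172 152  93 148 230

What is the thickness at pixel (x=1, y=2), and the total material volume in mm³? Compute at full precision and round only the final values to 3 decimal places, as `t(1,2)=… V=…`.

t(1,2)=3.313 V=163.633

span = t_max - t_min = 3.61 - 0.45 = 3.160
L(1,2) = 24, L_eff = 24/255 = 0.094118
t(1,2) = 3.61 - 3.160·0.094118 = 3.313
Σt over all 4·8 pixels = 135828/2125 ≈ 63.9190588
V = pitch²·Σt = 1.6²·135828/2125 = 163.633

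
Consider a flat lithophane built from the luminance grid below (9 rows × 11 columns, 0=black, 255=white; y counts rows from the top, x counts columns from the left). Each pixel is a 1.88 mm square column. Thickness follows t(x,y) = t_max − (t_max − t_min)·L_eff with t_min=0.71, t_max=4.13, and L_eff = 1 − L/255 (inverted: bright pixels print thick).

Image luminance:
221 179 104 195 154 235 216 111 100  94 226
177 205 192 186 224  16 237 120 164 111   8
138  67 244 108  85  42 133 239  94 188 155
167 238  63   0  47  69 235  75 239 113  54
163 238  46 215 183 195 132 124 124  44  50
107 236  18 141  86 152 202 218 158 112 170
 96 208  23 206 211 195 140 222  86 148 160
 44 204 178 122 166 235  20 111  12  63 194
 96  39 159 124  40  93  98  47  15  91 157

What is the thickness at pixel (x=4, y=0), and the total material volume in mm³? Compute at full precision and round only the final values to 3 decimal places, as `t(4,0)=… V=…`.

span = t_max - t_min = 4.13 - 0.71 = 3.420
L(4,0) = 154, L_eff = 1 - 154/255 = 0.396078 (inverted)
t(4,0) = 4.13 - 3.420·0.396078 = 2.775
Σt over all 9·11 pixels = 424671/1700 ≈ 249.8064706
V = pitch²·Σt = 1.88²·424671/1700 = 882.916

t(4,0)=2.775 V=882.916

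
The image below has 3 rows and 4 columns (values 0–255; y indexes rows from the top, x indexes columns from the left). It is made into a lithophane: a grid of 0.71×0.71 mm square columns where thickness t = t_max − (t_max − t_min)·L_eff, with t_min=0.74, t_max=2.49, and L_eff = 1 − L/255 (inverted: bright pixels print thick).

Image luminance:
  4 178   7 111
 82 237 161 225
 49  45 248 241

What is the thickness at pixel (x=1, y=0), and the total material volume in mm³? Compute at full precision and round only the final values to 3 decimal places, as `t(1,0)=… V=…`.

t(1,0)=1.962 V=9.970

span = t_max - t_min = 2.49 - 0.74 = 1.750
L(1,0) = 178, L_eff = 1 - 178/255 = 0.301961 (inverted)
t(1,0) = 2.49 - 1.750·0.301961 = 1.962
Σt over all 3·4 pixels = 25217/1275 ≈ 19.7780392
V = pitch²·Σt = 0.71²·25217/1275 = 9.970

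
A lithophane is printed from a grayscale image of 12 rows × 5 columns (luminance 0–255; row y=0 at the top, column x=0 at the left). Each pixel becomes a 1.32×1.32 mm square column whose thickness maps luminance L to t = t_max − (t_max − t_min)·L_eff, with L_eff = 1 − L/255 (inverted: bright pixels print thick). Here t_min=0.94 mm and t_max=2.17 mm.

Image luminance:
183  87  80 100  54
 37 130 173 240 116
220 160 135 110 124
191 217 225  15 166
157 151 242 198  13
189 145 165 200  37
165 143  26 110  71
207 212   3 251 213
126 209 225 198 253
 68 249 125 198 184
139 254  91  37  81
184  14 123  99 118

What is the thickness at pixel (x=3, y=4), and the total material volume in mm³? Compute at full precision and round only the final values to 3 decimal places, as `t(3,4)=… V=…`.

t(3,4)=1.895 V=170.853

span = t_max - t_min = 2.17 - 0.94 = 1.230
L(3,4) = 198, L_eff = 1 - 198/255 = 0.223529 (inverted)
t(3,4) = 2.17 - 1.230·0.223529 = 1.895
Σt over all 12·5 pixels = 98.056
V = pitch²·Σt = 1.32²·98.056 = 170.853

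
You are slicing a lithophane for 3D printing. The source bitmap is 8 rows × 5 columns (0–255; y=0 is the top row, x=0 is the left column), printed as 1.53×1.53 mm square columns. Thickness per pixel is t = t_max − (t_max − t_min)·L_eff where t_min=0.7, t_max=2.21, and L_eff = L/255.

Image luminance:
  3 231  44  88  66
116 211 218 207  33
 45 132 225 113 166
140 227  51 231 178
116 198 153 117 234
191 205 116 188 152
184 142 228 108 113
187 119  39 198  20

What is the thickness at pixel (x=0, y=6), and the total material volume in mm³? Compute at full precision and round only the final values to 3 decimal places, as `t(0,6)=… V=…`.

span = t_max - t_min = 2.21 - 0.7 = 1.510
L(0,6) = 184, L_eff = 184/255 = 0.721569
t(0,6) = 2.21 - 1.510·0.721569 = 1.120
Σt over all 8·5 pixels = 462839/8500 ≈ 54.4516471
V = pitch²·Σt = 1.53²·462839/8500 = 127.466

t(0,6)=1.120 V=127.466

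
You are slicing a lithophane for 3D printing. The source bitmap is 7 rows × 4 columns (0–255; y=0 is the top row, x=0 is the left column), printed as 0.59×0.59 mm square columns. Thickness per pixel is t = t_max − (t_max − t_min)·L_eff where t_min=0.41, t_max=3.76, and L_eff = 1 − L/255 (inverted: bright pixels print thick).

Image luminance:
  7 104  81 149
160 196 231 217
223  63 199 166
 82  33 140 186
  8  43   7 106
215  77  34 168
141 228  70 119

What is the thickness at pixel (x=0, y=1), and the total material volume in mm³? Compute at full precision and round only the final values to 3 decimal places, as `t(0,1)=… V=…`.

span = t_max - t_min = 3.76 - 0.41 = 3.350
L(0,1) = 160, L_eff = 1 - 160/255 = 0.372549 (inverted)
t(0,1) = 3.76 - 3.350·0.372549 = 2.512
Σt over all 7·4 pixels = 96633/1700 ≈ 56.8429412
V = pitch²·Σt = 0.59²·96633/1700 = 19.787

t(0,1)=2.512 V=19.787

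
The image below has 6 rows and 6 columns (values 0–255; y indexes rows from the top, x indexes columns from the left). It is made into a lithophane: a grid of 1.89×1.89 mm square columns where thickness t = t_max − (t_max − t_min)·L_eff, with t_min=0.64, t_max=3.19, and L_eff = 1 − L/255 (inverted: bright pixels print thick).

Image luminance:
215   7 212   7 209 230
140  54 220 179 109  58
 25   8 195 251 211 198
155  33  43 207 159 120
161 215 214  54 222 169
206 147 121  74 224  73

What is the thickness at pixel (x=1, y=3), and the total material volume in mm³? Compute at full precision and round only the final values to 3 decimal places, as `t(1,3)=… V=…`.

span = t_max - t_min = 3.19 - 0.64 = 2.550
L(1,3) = 33, L_eff = 1 - 33/255 = 0.870588 (inverted)
t(1,3) = 3.19 - 2.550·0.870588 = 0.970
Σt over all 6·6 pixels = 74.29
V = pitch²·Σt = 1.89²·74.29 = 265.371

t(1,3)=0.970 V=265.371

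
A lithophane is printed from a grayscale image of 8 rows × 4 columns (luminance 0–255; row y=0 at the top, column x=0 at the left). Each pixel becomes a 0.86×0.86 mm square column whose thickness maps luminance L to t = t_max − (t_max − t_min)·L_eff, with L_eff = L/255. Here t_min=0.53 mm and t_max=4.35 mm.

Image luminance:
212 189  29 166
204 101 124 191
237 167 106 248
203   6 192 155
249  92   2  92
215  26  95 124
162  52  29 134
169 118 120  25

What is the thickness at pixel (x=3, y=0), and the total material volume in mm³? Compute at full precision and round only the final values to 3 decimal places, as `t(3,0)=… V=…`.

t(3,0)=1.863 V=56.042

span = t_max - t_min = 4.35 - 0.53 = 3.820
L(3,0) = 166, L_eff = 166/255 = 0.650980
t(3,0) = 4.35 - 3.820·0.650980 = 1.863
Σt over all 8·4 pixels = 483053/6375 ≈ 75.7730196
V = pitch²·Σt = 0.86²·483053/6375 = 56.042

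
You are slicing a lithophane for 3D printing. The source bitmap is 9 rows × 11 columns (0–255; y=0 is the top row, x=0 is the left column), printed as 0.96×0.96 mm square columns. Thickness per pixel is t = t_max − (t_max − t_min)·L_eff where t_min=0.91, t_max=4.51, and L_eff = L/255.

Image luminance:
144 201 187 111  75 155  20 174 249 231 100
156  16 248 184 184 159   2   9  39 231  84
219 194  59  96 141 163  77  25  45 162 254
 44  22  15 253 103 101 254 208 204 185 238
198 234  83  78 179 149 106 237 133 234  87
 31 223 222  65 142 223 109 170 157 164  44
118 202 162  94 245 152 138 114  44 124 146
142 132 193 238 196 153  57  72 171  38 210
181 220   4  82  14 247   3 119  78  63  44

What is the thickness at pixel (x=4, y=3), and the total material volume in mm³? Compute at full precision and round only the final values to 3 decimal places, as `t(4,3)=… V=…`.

span = t_max - t_min = 4.51 - 0.91 = 3.600
L(4,3) = 103, L_eff = 103/255 = 0.403922
t(4,3) = 4.51 - 3.600·0.403922 = 3.056
Σt over all 9·11 pixels = 435393/1700 ≈ 256.1135294
V = pitch²·Σt = 0.96²·435393/1700 = 236.034

t(4,3)=3.056 V=236.034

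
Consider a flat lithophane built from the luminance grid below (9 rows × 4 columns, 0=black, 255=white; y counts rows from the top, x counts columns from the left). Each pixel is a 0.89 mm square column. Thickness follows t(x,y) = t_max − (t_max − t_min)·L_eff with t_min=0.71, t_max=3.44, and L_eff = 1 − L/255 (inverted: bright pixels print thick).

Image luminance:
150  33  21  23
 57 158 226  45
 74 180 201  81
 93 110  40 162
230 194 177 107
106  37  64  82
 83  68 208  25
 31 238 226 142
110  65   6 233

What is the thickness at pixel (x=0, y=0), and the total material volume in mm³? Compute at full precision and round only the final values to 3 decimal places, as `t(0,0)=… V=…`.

span = t_max - t_min = 3.44 - 0.71 = 2.730
L(0,0) = 150, L_eff = 1 - 150/255 = 0.411765 (inverted)
t(0,0) = 3.44 - 2.730·0.411765 = 2.316
Σt over all 9·4 pixels = 294543/4250 ≈ 69.3042353
V = pitch²·Σt = 0.89²·294543/4250 = 54.896

t(0,0)=2.316 V=54.896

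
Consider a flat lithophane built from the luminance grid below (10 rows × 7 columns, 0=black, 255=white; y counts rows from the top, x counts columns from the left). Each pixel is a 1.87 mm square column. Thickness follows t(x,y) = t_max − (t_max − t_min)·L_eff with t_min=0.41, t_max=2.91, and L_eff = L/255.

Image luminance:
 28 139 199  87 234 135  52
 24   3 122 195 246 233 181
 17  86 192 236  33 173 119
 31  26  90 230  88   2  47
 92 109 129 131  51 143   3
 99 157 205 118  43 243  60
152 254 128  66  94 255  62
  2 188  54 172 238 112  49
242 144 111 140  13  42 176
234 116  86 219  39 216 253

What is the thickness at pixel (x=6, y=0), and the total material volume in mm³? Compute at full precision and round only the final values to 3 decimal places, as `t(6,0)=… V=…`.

span = t_max - t_min = 2.91 - 0.41 = 2.500
L(6,0) = 52, L_eff = 52/255 = 0.203922
t(6,0) = 2.91 - 2.500·0.203922 = 2.400
Σt over all 10·7 pixels = 20149/170 ≈ 118.5235294
V = pitch²·Σt = 1.87²·20149/170 = 414.465

t(6,0)=2.400 V=414.465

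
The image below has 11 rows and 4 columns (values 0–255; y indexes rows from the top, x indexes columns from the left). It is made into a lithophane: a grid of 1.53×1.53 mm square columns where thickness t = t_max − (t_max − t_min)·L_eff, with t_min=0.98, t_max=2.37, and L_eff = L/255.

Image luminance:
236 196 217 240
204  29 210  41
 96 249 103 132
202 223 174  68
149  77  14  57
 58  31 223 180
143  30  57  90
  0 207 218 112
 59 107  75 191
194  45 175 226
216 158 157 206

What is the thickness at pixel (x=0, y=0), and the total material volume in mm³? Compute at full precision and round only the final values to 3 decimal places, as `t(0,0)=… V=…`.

t(0,0)=1.084 V=166.591

span = t_max - t_min = 2.37 - 0.98 = 1.390
L(0,0) = 236, L_eff = 236/255 = 0.925490
t(0,0) = 2.37 - 1.390·0.925490 = 1.084
Σt over all 11·4 pixels = 120981/1700 ≈ 71.1652941
V = pitch²·Σt = 1.53²·120981/1700 = 166.591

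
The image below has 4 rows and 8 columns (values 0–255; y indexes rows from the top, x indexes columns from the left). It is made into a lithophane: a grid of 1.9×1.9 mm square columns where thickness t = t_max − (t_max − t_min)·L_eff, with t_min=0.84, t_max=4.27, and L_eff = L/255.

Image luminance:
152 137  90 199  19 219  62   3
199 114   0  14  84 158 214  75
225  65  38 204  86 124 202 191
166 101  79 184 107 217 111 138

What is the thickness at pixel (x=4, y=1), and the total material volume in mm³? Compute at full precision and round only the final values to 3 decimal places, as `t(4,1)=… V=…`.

span = t_max - t_min = 4.27 - 0.84 = 3.430
L(4,1) = 84, L_eff = 84/255 = 0.329412
t(4,1) = 4.27 - 3.430·0.329412 = 3.140
Σt over all 4·8 pixels = 2120209/25500 ≈ 83.1454510
V = pitch²·Σt = 1.9²·2120209/25500 = 300.155

t(4,1)=3.140 V=300.155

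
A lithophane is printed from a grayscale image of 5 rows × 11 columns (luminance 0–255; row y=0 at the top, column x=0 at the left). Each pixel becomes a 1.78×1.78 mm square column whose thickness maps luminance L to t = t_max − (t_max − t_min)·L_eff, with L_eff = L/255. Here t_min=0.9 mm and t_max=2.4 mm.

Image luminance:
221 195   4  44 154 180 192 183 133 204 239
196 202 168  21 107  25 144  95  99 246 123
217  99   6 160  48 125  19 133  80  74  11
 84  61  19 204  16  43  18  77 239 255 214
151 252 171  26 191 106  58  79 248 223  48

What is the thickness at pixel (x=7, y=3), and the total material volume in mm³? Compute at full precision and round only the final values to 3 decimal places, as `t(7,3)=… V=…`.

span = t_max - t_min = 2.4 - 0.9 = 1.500
L(7,3) = 77, L_eff = 77/255 = 0.301961
t(7,3) = 2.4 - 1.500·0.301961 = 1.947
Σt over all 5·11 pixels = 1551/17 ≈ 91.2352941
V = pitch²·Σt = 1.78²·1551/17 = 289.070

t(7,3)=1.947 V=289.070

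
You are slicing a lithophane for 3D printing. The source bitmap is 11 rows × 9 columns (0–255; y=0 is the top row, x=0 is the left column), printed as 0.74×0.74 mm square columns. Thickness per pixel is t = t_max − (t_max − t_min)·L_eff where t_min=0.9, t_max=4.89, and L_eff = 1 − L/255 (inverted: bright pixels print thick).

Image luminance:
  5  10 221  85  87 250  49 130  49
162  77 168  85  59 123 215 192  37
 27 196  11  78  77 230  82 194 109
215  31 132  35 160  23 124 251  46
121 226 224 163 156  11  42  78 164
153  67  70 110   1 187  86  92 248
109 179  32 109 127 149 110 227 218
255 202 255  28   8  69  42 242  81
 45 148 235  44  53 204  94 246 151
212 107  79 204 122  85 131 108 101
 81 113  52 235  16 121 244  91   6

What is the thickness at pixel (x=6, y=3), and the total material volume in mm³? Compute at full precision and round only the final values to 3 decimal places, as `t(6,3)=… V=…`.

span = t_max - t_min = 4.89 - 0.9 = 3.990
L(6,3) = 124, L_eff = 1 - 124/255 = 0.513725 (inverted)
t(6,3) = 4.89 - 3.990·0.513725 = 2.840
Σt over all 11·9 pixels = 588138/2125 ≈ 276.7708235
V = pitch²·Σt = 0.74²·588138/2125 = 151.560

t(6,3)=2.840 V=151.560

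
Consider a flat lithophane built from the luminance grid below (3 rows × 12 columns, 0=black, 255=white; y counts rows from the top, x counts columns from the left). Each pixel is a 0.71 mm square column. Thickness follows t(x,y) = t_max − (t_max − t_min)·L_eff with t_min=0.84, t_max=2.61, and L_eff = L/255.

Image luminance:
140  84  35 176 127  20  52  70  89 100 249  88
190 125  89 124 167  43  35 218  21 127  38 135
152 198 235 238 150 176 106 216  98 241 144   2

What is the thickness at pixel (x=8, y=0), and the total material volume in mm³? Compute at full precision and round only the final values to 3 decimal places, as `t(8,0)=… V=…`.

t(8,0)=1.992 V=31.627

span = t_max - t_min = 2.61 - 0.84 = 1.770
L(8,0) = 89, L_eff = 89/255 = 0.349020
t(8,0) = 2.61 - 1.770·0.349020 = 1.992
Σt over all 3·12 pixels = 266639/4250 ≈ 62.7385882
V = pitch²·Σt = 0.71²·266639/4250 = 31.627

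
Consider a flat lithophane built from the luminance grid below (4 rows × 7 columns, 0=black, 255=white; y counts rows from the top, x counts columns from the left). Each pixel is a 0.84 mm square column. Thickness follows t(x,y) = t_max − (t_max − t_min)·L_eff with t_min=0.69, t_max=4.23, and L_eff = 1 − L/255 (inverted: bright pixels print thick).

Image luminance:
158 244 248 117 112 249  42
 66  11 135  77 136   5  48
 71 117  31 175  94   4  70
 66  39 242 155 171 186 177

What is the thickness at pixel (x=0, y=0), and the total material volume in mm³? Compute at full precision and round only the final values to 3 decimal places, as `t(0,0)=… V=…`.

t(0,0)=2.883 V=45.428

span = t_max - t_min = 4.23 - 0.69 = 3.540
L(0,0) = 158, L_eff = 1 - 158/255 = 0.380392 (inverted)
t(0,0) = 4.23 - 3.540·0.380392 = 2.883
Σt over all 4·7 pixels = 136812/2125 ≈ 64.3821176
V = pitch²·Σt = 0.84²·136812/2125 = 45.428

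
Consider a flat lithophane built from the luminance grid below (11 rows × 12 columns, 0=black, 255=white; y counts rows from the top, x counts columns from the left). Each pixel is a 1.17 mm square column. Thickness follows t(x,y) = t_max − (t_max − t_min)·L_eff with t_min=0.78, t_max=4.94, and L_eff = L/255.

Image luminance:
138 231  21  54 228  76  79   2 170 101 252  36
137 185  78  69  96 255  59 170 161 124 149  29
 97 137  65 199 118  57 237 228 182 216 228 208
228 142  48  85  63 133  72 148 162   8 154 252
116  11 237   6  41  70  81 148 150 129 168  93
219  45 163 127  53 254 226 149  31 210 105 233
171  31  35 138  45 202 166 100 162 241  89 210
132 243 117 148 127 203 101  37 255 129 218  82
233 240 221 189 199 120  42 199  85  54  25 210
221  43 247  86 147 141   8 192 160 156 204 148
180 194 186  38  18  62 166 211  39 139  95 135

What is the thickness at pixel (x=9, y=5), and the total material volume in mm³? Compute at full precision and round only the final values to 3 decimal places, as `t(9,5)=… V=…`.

span = t_max - t_min = 4.94 - 0.78 = 4.160
L(9,5) = 210, L_eff = 210/255 = 0.823529
t(9,5) = 4.94 - 4.160·0.823529 = 1.514
Σt over all 11·12 pixels = 766974/2125 ≈ 360.9289412
V = pitch²·Σt = 1.17²·766974/2125 = 494.076

t(9,5)=1.514 V=494.076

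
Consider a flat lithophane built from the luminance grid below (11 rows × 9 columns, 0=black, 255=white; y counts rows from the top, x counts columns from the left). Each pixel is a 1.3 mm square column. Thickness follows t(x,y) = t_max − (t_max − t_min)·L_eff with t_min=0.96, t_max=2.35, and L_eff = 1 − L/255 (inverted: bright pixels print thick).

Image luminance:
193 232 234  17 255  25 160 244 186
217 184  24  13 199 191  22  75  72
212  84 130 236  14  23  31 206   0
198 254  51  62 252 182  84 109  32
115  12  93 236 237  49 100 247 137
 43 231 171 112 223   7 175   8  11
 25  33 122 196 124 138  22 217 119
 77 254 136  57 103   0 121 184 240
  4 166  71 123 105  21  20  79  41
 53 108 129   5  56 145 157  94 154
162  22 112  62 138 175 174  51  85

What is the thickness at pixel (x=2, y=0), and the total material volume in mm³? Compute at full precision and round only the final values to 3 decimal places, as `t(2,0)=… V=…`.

span = t_max - t_min = 2.35 - 0.96 = 1.390
L(2,0) = 234, L_eff = 1 - 234/255 = 0.082353 (inverted)
t(2,0) = 2.35 - 1.390·0.082353 = 2.236
Σt over all 11·9 pixels = 403453/2550 ≈ 158.2168627
V = pitch²·Σt = 1.3²·403453/2550 = 267.386

t(2,0)=2.236 V=267.386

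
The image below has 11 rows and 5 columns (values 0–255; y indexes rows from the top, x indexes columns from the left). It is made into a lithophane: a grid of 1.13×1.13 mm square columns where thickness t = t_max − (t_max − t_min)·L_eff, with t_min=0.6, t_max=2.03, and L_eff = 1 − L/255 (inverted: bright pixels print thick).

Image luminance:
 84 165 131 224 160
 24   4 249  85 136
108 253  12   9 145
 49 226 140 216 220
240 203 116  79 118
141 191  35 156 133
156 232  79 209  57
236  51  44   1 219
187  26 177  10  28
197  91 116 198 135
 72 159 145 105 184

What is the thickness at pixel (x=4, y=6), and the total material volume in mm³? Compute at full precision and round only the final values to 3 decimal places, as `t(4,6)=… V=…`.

t(4,6)=0.920 V=93.451

span = t_max - t_min = 2.03 - 0.6 = 1.430
L(4,6) = 57, L_eff = 1 - 57/255 = 0.776471 (inverted)
t(4,6) = 2.03 - 1.430·0.776471 = 0.920
Σt over all 11·5 pixels = 933119/12750 ≈ 73.1858039
V = pitch²·Σt = 1.13²·933119/12750 = 93.451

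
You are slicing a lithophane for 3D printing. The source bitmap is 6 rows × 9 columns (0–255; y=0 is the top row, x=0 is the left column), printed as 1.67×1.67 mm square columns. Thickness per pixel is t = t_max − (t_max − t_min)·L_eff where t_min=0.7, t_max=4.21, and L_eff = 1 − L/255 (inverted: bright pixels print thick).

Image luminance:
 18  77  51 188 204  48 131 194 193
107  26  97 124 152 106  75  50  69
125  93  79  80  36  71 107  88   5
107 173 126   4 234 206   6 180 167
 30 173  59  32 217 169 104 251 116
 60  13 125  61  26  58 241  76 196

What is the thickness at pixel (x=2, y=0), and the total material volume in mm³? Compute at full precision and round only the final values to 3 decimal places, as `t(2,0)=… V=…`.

span = t_max - t_min = 4.21 - 0.7 = 3.510
L(2,0) = 51, L_eff = 1 - 51/255 = 0.800000 (inverted)
t(2,0) = 4.21 - 3.510·0.800000 = 1.402
Σt over all 6·9 pixels = 250092/2125 ≈ 117.6903529
V = pitch²·Σt = 1.67²·250092/2125 = 328.227

t(2,0)=1.402 V=328.227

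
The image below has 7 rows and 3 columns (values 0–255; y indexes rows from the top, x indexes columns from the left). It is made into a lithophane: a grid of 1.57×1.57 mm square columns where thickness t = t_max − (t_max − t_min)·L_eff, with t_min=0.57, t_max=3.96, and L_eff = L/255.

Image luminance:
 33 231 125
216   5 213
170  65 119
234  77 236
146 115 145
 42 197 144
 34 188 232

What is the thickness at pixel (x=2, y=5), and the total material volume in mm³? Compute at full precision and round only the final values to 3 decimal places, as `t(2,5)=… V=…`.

span = t_max - t_min = 3.96 - 0.57 = 3.390
L(2,5) = 144, L_eff = 144/255 = 0.564706
t(2,5) = 3.96 - 3.390·0.564706 = 2.046
Σt over all 7·3 pixels = 371589/8500 ≈ 43.7163529
V = pitch²·Σt = 1.57²·371589/8500 = 107.756

t(2,5)=2.046 V=107.756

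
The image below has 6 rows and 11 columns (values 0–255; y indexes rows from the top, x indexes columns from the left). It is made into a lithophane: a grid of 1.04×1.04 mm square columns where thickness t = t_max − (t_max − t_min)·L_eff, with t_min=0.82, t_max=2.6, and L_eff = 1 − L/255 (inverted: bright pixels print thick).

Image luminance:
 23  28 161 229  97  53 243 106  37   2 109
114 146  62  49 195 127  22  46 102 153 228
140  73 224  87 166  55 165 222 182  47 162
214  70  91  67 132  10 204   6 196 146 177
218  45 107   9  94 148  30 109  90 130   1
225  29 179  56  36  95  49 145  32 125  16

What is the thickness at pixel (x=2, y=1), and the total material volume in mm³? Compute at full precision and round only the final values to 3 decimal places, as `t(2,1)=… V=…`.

t(2,1)=1.253 V=112.413

span = t_max - t_min = 2.6 - 0.82 = 1.780
L(2,1) = 62, L_eff = 1 - 62/255 = 0.756863 (inverted)
t(2,1) = 2.6 - 1.780·0.756863 = 1.253
Σt over all 6·11 pixels = 662567/6375 ≈ 103.9320784
V = pitch²·Σt = 1.04²·662567/6375 = 112.413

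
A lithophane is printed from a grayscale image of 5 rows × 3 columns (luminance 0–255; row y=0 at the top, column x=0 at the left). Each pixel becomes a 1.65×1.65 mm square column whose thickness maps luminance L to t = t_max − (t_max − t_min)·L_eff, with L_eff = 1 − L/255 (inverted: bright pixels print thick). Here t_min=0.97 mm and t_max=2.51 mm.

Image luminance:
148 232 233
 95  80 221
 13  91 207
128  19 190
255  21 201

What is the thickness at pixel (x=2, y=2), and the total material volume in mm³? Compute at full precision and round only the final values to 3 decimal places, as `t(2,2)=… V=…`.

span = t_max - t_min = 2.51 - 0.97 = 1.540
L(2,2) = 207, L_eff = 1 - 207/255 = 0.188235 (inverted)
t(2,2) = 2.51 - 1.540·0.188235 = 2.220
Σt over all 5·3 pixels = 699661/25500 ≈ 27.4376863
V = pitch²·Σt = 1.65²·699661/25500 = 74.699

t(2,2)=2.220 V=74.699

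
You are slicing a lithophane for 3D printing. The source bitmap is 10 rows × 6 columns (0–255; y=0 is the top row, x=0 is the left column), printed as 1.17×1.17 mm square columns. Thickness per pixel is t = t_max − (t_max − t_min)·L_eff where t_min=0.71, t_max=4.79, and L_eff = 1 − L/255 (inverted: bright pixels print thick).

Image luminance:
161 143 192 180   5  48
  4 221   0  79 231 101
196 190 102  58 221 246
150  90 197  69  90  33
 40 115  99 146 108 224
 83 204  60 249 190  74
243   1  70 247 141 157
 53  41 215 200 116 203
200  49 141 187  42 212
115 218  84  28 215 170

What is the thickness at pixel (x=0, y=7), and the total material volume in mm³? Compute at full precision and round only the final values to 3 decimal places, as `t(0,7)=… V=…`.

span = t_max - t_min = 4.79 - 0.71 = 4.080
L(0,7) = 53, L_eff = 1 - 53/255 = 0.792157 (inverted)
t(0,7) = 4.79 - 4.080·0.792157 = 1.558
Σt over all 10·6 pixels = 169.752
V = pitch²·Σt = 1.17²·169.752 = 232.374

t(0,7)=1.558 V=232.374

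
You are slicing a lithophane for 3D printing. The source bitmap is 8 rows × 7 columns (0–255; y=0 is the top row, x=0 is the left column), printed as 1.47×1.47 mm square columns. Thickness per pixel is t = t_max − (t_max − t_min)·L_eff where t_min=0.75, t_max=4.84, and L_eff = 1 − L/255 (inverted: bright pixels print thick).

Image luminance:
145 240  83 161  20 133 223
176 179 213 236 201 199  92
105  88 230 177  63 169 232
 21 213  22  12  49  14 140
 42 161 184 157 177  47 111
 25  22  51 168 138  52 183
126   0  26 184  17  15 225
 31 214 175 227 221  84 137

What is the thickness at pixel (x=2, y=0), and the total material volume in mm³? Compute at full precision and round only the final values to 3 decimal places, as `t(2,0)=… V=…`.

t(2,0)=2.081 V=334.620

span = t_max - t_min = 4.84 - 0.75 = 4.090
L(2,0) = 83, L_eff = 1 - 83/255 = 0.674510 (inverted)
t(2,0) = 4.84 - 4.090·0.674510 = 2.081
Σt over all 8·7 pixels = 987181/6375 ≈ 154.8519216
V = pitch²·Σt = 1.47²·987181/6375 = 334.620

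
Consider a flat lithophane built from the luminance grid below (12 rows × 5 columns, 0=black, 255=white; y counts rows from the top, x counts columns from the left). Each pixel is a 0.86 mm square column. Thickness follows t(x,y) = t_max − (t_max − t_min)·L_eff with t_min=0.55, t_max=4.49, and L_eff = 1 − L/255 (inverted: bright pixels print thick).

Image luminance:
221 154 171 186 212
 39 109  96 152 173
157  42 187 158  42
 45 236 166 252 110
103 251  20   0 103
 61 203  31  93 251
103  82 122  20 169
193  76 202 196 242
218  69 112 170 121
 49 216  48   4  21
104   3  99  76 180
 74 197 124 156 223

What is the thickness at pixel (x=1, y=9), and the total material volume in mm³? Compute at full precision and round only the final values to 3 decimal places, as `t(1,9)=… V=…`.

t(1,9)=3.887 V=112.319

span = t_max - t_min = 4.49 - 0.55 = 3.940
L(1,9) = 216, L_eff = 1 - 216/255 = 0.152941 (inverted)
t(1,9) = 4.49 - 3.940·0.152941 = 3.887
Σt over all 12·5 pixels = 1936271/12750 ≈ 151.8643922
V = pitch²·Σt = 0.86²·1936271/12750 = 112.319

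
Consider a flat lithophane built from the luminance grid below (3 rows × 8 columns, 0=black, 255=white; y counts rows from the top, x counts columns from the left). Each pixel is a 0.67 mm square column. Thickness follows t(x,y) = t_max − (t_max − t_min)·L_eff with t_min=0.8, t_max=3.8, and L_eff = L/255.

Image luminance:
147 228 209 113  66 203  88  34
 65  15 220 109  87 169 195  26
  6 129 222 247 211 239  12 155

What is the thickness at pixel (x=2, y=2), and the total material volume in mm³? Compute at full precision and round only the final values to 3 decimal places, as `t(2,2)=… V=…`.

t(2,2)=1.188 V=24.066

span = t_max - t_min = 3.8 - 0.8 = 3.000
L(2,2) = 222, L_eff = 222/255 = 0.870588
t(2,2) = 3.8 - 3.000·0.870588 = 1.188
Σt over all 3·8 pixels = 4557/85 ≈ 53.6117647
V = pitch²·Σt = 0.67²·4557/85 = 24.066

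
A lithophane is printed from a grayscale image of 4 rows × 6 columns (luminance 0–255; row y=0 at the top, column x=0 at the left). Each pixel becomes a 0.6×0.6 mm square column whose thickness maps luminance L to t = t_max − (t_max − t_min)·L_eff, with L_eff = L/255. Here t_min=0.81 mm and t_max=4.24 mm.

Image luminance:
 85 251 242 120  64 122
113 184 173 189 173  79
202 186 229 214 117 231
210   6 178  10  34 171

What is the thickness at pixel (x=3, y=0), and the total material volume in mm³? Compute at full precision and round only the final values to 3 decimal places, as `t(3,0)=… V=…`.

span = t_max - t_min = 4.24 - 0.81 = 3.430
L(3,0) = 120, L_eff = 120/255 = 0.470588
t(3,0) = 4.24 - 3.430·0.470588 = 2.626
Σt over all 4·6 pixels = 1365911/25500 ≈ 53.5651373
V = pitch²·Σt = 0.6²·1365911/25500 = 19.283

t(3,0)=2.626 V=19.283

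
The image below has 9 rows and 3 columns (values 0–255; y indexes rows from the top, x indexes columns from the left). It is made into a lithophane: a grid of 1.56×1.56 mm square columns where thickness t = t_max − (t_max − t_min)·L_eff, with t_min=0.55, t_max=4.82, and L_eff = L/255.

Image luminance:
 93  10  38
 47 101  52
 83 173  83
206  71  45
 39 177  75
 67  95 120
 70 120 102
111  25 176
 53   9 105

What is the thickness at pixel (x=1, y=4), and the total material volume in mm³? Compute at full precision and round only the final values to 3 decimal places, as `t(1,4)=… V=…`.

t(1,4)=1.856 V=221.107

span = t_max - t_min = 4.82 - 0.55 = 4.270
L(1,4) = 177, L_eff = 177/255 = 0.694118
t(1,4) = 4.82 - 4.270·0.694118 = 1.856
Σt over all 9·3 pixels = 90.856
V = pitch²·Σt = 1.56²·90.856 = 221.107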